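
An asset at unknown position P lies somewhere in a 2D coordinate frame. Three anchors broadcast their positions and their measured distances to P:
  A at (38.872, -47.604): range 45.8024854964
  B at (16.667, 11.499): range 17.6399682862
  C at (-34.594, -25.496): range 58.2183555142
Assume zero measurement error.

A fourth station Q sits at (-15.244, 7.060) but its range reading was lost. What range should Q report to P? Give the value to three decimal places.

eq1: (x − 38.872)² + (y + 47.604)² = 45.8024854964²
eq2: (x − 16.667)² + (y − 11.499)² = 17.6399682862²
eq3: (x + 34.594)² + (y + 25.496)² = 58.2183555142²
eq1−eq3, eq1−eq2 (x²,y² cancel):
  -146.932·x + 44.216·y = -3221.891589
  -44.410·x + 118.206·y = -1580.458113
det = -146.932·118.206 − 44.216·-44.410 = -15404.611432
x = (-3221.891589·118.206 − 44.216·-1580.458113) / -15404.611432 = 20.186513
y = (-146.932·-1580.458113 − -3221.891589·-44.410) / -15404.611432 = -5.786298
|P − Q| = √((20.186513 − -15.244)² + (-5.786298 − 7.060)²) = 37.687512

37.688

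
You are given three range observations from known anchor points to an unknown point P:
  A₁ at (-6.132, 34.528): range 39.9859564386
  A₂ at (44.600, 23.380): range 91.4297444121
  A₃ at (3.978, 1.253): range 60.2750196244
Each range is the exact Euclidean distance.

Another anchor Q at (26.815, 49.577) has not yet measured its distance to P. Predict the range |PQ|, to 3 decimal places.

eq1: (x + 6.132)² + (y − 34.528)² = 39.9859564386²
eq2: (x − 44.600)² + (y − 23.380)² = 91.4297444121²
eq3: (x − 3.978)² + (y − 1.253)² = 60.2750196244²
eq2−eq3, eq2−eq1 (x²,y² cancel):
  -81.244·x − 44.254·y = 2207.930266
  -101.464·x + 22.296·y = 5454.521259
det = -81.244·22.296 − -44.254·-101.464 = -6301.604080
x = (2207.930266·22.296 − -44.254·5454.521259) / -6301.604080 = -46.117210
y = (-81.244·5454.521259 − 2207.930266·-101.464) / -6301.604080 = 34.772367
|P − Q| = √((-46.117210 − 26.815)² + (34.772367 − 49.577)²) = 74.419650

74.420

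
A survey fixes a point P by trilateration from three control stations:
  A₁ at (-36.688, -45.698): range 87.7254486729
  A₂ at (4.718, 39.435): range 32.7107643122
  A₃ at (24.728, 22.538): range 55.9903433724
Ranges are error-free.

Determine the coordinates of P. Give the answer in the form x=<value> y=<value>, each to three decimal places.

x=-27.922 y=41.588

eq1: (x + 36.688)² + (y + 45.698)² = 87.7254486729²
eq2: (x − 4.718)² + (y − 39.435)² = 32.7107643122²
eq3: (x − 24.728)² + (y − 22.538)² = 55.9903433724²
eq2−eq3, eq2−eq1 (x²,y² cancel):
  40.020·x − 33.794·y = -2522.867770
  -82.812·x − 170.266·y = -4768.822444
det = 40.020·-170.266 − -33.794·-82.812 = -9612.594048
x = (-2522.867770·-170.266 − -33.794·-4768.822444) / -9612.594048 = -27.921809
y = (40.020·-4768.822444 − -2522.867770·-82.812) / -9612.594048 = 41.588358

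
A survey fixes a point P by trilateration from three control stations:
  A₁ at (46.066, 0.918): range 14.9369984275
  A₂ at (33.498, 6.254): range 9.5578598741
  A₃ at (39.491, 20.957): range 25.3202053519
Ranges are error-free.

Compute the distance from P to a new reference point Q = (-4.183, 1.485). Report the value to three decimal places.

36.167

eq1: (x − 46.066)² + (y − 0.918)² = 14.9369984275²
eq2: (x − 33.498)² + (y − 6.254)² = 9.5578598741²
eq3: (x − 39.491)² + (y − 20.957)² = 25.3202053519²
eq2−eq3, eq2−eq1 (x²,y² cancel):
  11.986·x + 29.406·y = 287.746296
  25.136·x − 10.672·y = 829.929323
det = 11.986·-10.672 − 29.406·25.136 = -867.063808
x = (287.746296·-10.672 − 29.406·829.929323) / -867.063808 = 31.688245
y = (11.986·829.929323 − 287.746296·25.136) / -867.063808 = -3.130960
|P − Q| = √((31.688245 − -4.183)² + (-3.130960 − 1.485)²) = 36.167019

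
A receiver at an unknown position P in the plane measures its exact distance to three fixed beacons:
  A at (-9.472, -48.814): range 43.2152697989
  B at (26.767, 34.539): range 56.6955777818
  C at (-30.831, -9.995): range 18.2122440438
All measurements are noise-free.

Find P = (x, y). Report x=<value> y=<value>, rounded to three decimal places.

eq1: (x + 9.472)² + (y + 48.814)² = 43.2152697989²
eq2: (x − 26.767)² + (y − 34.539)² = 56.6955777818²
eq3: (x + 30.831)² + (y + 9.995)² = 18.2122440438²
eq1−eq2, eq1−eq3 (x²,y² cancel):
  72.478·x + 166.706·y = -1909.939566
  -42.718·x + 77.638·y = 113.798917
det = 72.478·77.638 − 166.706·-42.718 = 12748.393872
x = (-1909.939566·77.638 − 166.706·113.798917) / 12748.393872 = -13.119680
y = (72.478·113.798917 − -1909.939566·-42.718) / 12748.393872 = -5.752951

x=-13.120 y=-5.753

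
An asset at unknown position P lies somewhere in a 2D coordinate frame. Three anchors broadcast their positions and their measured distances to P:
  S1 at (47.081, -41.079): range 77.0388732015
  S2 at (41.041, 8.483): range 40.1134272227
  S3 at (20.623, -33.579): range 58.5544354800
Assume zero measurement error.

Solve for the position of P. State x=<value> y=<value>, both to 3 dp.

eq1: (x − 47.081)² + (y + 41.079)² = 77.0388732015²
eq2: (x − 41.041)² + (y − 8.483)² = 40.1134272227²
eq3: (x − 20.623)² + (y + 33.579)² = 58.5544354800²
eq2−eq3, eq2−eq1 (x²,y² cancel):
  -40.836·x − 84.124·y = -2023.002471
  12.080·x − 99.124·y = -2178.121109
det = -40.836·-99.124 − -84.124·12.080 = 5064.045584
x = (-2023.002471·-99.124 − -84.124·-2178.121109) / 5064.045584 = 3.415419
y = (-40.836·-2178.121109 − -2023.002471·12.080) / 5064.045584 = 22.389929

x=3.415 y=22.390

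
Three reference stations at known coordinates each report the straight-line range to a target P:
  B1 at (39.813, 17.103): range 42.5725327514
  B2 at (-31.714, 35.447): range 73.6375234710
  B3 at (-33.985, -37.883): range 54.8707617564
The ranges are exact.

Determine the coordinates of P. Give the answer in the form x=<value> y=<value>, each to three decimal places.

x=17.616 y=-19.225

eq1: (x − 39.813)² + (y − 17.103)² = 42.5725327514²
eq2: (x + 31.714)² + (y − 35.447)² = 73.6375234710²
eq3: (x + 33.985)² + (y + 37.883)² = 54.8707617564²
eq3−eq1, eq3−eq2 (x²,y² cancel):
  147.596·x + 109.972·y = 485.865615
  4.542·x + 146.660·y = -2739.518676
det = 147.596·146.660 − 109.972·4.542 = 21146.936536
x = (485.865615·146.660 − 109.972·-2739.518676) / 21146.936536 = 17.616140
y = (147.596·-2739.518676 − 485.865615·4.542) / 21146.936536 = -19.224950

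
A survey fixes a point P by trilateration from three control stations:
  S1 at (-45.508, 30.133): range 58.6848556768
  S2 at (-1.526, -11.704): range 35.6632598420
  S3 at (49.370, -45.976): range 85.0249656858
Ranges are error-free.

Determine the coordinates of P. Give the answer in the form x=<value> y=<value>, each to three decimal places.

x=-33.585 y=-27.328

eq1: (x + 45.508)² + (y − 30.133)² = 58.6848556768²
eq2: (x + 1.526)² + (y + 11.704)² = 35.6632598420²
eq3: (x − 49.370)² + (y + 45.976)² = 85.0249656858²
eq3−eq2, eq3−eq1 (x²,y² cancel):
  -101.792·x + 68.544·y = 1545.499503
  -189.756·x + 152.218·y = 2213.118781
det = -101.792·152.218 − 68.544·-189.756 = -2487.939392
x = (1545.499503·152.218 − 68.544·2213.118781) / -2487.939392 = -33.584753
y = (-101.792·2213.118781 − 1545.499503·-189.756) / -2487.939392 = -27.327843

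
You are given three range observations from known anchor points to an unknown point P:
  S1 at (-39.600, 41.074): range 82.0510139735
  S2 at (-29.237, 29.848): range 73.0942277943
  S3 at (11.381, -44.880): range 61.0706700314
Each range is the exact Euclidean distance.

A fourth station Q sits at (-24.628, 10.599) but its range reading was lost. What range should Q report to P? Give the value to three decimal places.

56.728

eq1: (x + 39.600)² + (y − 41.074)² = 82.0510139735²
eq2: (x + 29.237)² + (y − 29.848)² = 73.0942277943²
eq3: (x − 11.381)² + (y + 44.880)² = 61.0706700314²
eq3−eq1, eq3−eq2 (x²,y² cancel):
  -101.962·x + 171.908·y = -1891.250241
  -81.236·x + 149.456·y = -2011.175687
det = -101.962·149.456 − 171.908·-81.236 = -1273.714384
x = (-1891.250241·149.456 − 171.908·-2011.175687) / -1273.714384 = -49.523264
y = (-101.962·-2011.175687 − -1891.250241·-81.236) / -1273.714384 = -40.374743
|P − Q| = √((-49.523264 − -24.628)² + (-40.374743 − 10.599)²) = 56.728270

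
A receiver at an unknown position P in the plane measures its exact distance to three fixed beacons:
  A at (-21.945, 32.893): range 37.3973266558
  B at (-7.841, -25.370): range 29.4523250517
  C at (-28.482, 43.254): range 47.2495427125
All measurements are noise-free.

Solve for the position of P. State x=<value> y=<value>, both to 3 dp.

x=-28.102 y=-3.994

eq1: (x + 21.945)² + (y − 32.893)² = 37.3973266558²
eq2: (x + 7.841)² + (y + 25.370)² = 29.4523250517²
eq3: (x + 28.482)² + (y − 43.254)² = 47.2495427125²
eq1−eq2, eq1−eq3 (x²,y² cancel):
  28.208·x − 116.526·y = -327.293703
  -13.074·x + 20.722·y = 284.641120
det = 28.208·20.722 − -116.526·-13.074 = -938.934748
x = (-327.293703·20.722 − -116.526·284.641120) / -938.934748 = -28.101965
y = (28.208·284.641120 − -327.293703·-13.074) / -938.934748 = -3.994014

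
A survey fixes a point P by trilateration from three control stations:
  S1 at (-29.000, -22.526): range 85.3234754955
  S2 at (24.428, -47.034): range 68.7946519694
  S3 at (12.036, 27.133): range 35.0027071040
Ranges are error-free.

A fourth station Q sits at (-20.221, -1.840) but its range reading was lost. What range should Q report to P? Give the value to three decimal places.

69.137

eq1: (x + 29.000)² + (y + 22.526)² = 85.3234754955²
eq2: (x − 24.428)² + (y + 47.034)² = 68.7946519694²
eq3: (x − 12.036)² + (y − 27.133)² = 35.0027071040²
eq2−eq1, eq2−eq3 (x²,y² cancel):
  -106.856·x + 49.016·y = -4007.894995
  -24.784·x + 148.334·y = 1579.655280
det = -106.856·148.334 − 49.016·-24.784 = -14635.565360
x = (-4007.894995·148.334 − 49.016·1579.655280) / -14635.565360 = 45.911139
y = (-106.856·1579.655280 − -4007.894995·-24.784) / -14635.565360 = 18.320257
|P − Q| = √((45.911139 − -20.221)² + (18.320257 − -1.840)²) = 69.136790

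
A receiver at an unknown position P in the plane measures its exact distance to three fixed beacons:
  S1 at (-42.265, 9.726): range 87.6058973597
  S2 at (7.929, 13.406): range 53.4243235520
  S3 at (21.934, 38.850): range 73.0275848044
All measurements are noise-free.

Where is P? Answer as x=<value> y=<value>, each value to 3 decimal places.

eq1: (x + 42.265)² + (y − 9.726)² = 87.6058973597²
eq2: (x − 7.929)² + (y − 13.406)² = 53.4243235520²
eq3: (x − 21.934)² + (y − 38.850)² = 73.0275848044²
eq1−eq3, eq1−eq2 (x²,y² cancel):
  128.398·x + 58.248·y = 2451.262665
  100.388·x + 7.360·y = 3182.299481
det = 128.398·7.360 − 58.248·100.388 = -4902.390944
x = (2451.262665·7.360 − 58.248·3182.299481) / -4902.390944 = 34.130547
y = (128.398·3182.299481 − 2451.262665·100.388) / -4902.390944 = -33.151891

x=34.131 y=-33.152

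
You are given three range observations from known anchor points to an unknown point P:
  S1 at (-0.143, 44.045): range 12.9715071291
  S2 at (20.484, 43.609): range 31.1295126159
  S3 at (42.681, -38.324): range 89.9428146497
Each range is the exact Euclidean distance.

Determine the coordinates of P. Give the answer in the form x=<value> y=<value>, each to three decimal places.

x=-9.427 y=34.986

eq1: (x + 0.143)² + (y − 44.045)² = 12.9715071291²
eq2: (x − 20.484)² + (y − 43.609)² = 31.1295126159²
eq3: (x − 42.681)² + (y + 38.324)² = 89.9428146497²
eq3−eq2, eq3−eq1 (x²,y² cancel):
  -44.394·x + 163.866·y = 6151.605751
  -85.648·x + 164.738·y = 6571.035647
det = -44.394·164.738 − 163.866·-85.648 = 6721.416396
x = (6151.605751·164.738 − 163.866·6571.035647) / 6721.416396 = -9.427492
y = (-44.394·6571.035647 − 6151.605751·-85.648) / 6721.416396 = 34.986402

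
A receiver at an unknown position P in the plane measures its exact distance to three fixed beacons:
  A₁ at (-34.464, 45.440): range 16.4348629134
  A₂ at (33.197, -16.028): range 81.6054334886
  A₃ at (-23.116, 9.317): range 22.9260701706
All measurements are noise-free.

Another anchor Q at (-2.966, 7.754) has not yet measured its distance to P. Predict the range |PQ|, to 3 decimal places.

38.324

eq1: (x + 34.464)² + (y − 45.440)² = 16.4348629134²
eq2: (x − 33.197)² + (y + 16.028)² = 81.6054334886²
eq3: (x + 23.116)² + (y − 9.317)² = 22.9260701706²
eq3−eq1, eq3−eq2 (x²,y² cancel):
  -22.696·x + 72.246·y = 2886.904925
  112.626·x − 50.690·y = -5396.060433
det = -22.696·-50.690 − 72.246·112.626 = -6986.317756
x = (2886.904925·-50.690 − 72.246·-5396.060433) / -6986.317756 = -34.854780
y = (-22.696·-5396.060433 − 2886.904925·112.626) / -6986.317756 = 29.009784
|P − Q| = √((-34.854780 − -2.966)² + (29.009784 − 7.754)²) = 38.323657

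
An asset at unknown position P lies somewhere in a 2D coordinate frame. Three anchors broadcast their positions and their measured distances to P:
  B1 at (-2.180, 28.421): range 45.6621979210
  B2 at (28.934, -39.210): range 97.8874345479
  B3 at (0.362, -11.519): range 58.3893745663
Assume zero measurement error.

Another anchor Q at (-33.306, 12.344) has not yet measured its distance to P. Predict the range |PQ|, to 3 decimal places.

eq1: (x + 2.180)² + (y − 28.421)² = 45.6621979210²
eq2: (x − 28.934)² + (y + 39.210)² = 97.8874345479²
eq3: (x − 0.362)² + (y + 11.519)² = 58.3893745663²
eq1−eq2, eq1−eq3 (x²,y² cancel):
  62.228·x − 135.262·y = -5934.818708
  5.084·x − 79.880·y = -2003.969979
det = 62.228·-79.880 − -135.262·5.084 = -4283.100632
x = (-5934.818708·-79.880 − -135.262·-2003.969979) / -4283.100632 = -47.398450
y = (62.228·-2003.969979 − -5934.818708·5.084) / -4283.100632 = 22.070559
|P − Q| = √((-47.398450 − -33.306)² + (22.070559 − 12.344)²) = 17.123174

17.123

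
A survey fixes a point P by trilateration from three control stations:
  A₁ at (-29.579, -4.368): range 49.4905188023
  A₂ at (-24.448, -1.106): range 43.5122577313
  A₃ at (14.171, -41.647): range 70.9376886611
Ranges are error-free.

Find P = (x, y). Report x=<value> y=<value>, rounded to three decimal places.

x=7.034 y=28.931

eq1: (x + 29.579)² + (y + 4.368)² = 49.4905188023²
eq2: (x + 24.448)² + (y + 1.106)² = 43.5122577313²
eq3: (x − 14.171)² + (y + 41.647)² = 70.9376886611²
eq2−eq1, eq2−eq3 (x²,y² cancel):
  -10.262·x − 6.524·y = -260.926153
  77.238·x − 81.082·y = -1802.477190
det = -10.262·-81.082 − -6.524·77.238 = 1335.964196
x = (-260.926153·-81.082 − -6.524·-1802.477190) / 1335.964196 = 7.033911
y = (-10.262·-1802.477190 − -260.926153·77.238) / 1335.964196 = 28.930742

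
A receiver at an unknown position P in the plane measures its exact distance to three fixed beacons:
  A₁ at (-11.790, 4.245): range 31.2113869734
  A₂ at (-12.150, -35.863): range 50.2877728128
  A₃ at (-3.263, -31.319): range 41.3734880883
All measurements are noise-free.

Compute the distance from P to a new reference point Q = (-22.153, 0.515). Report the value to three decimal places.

41.652

eq1: (x + 11.790)² + (y − 4.245)² = 31.2113869734²
eq2: (x + 12.150)² + (y + 35.863)² = 50.2877728128²
eq3: (x + 3.263)² + (y + 31.319)² = 41.3734880883²
eq3−eq1, eq3−eq2 (x²,y² cancel):
  -17.054·x + 71.128·y = -96.887965
  -17.774·x − 9.088·y = -374.844239
det = -17.054·-9.088 − 71.128·-17.774 = 1419.215824
x = (-96.887965·-9.088 − 71.128·-374.844239) / 1419.215824 = 19.406801
y = (-17.054·-374.844239 − -96.887965·-17.774) / 1419.215824 = 3.290907
|P − Q| = √((19.406801 − -22.153)² + (3.290907 − 0.515)²) = 41.652403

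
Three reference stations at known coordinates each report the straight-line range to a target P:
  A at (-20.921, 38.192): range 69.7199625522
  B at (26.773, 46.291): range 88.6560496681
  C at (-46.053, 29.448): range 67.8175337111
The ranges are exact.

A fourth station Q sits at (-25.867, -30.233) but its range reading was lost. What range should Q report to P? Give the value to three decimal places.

9.914

eq1: (x + 20.921)² + (y − 38.192)² = 69.7199625522²
eq2: (x − 26.773)² + (y − 46.291)² = 88.6560496681²
eq3: (x + 46.053)² + (y − 29.448)² = 67.8175337111²
eq3−eq1, eq3−eq2 (x²,y² cancel):
  50.264·x + 17.488·y = -1353.401708
  145.652·x + 33.686·y = -3389.090567
det = 50.264·33.686 − 17.488·145.652 = -853.969072
x = (-1353.401708·33.686 − 17.488·-3389.090567) / -853.969072 = -16.016653
y = (50.264·-3389.090567 − -1353.401708·145.652) / -853.969072 = -31.355254
|P − Q| = √((-16.016653 − -25.867)² + (-31.355254 − -30.233)²) = 9.914071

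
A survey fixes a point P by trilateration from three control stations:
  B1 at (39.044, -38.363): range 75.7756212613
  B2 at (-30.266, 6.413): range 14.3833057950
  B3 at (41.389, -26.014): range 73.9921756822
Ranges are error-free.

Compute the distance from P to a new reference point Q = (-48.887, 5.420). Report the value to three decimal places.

22.852

eq1: (x − 39.044)² + (y + 38.363)² = 75.7756212613²
eq2: (x + 30.266)² + (y − 6.413)² = 14.3833057950²
eq3: (x − 41.389)² + (y + 26.014)² = 73.9921756822²
eq1−eq2, eq1−eq3 (x²,y² cancel):
  -138.620·x + 89.552·y = 3496.068912
  4.690·x + 24.698·y = -339.273473
det = -138.620·24.698 − 89.552·4.690 = -3843.635640
x = (3496.068912·24.698 − 89.552·-339.273473) / -3843.635640 = -30.369301
y = (-138.620·-339.273473 − 3496.068912·4.690) / -3843.635640 = -7.969935
|P − Q| = √((-30.369301 − -48.887)² + (-7.969935 − 5.420)²) = 22.851598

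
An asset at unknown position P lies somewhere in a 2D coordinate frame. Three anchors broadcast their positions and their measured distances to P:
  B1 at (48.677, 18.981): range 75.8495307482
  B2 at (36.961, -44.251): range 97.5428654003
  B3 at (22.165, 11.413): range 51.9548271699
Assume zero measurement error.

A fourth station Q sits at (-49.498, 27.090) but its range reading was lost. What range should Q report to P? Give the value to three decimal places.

23.294

eq1: (x − 48.677)² + (y − 18.981)² = 75.8495307482²
eq2: (x − 36.961)² + (y + 44.251)² = 97.5428654003²
eq3: (x − 22.165)² + (y − 11.413)² = 51.9548271699²
eq2−eq3, eq2−eq1 (x²,y² cancel):
  -29.592·x + 111.328·y = 4112.583796
  23.432·x + 126.464·y = 3166.921444
det = -29.592·126.464 − 111.328·23.432 = -6350.960384
x = (4112.583796·126.464 − 111.328·3166.921444) / -6350.960384 = -26.378179
y = (-29.592·3166.921444 − 4112.583796·23.432) / -6350.960384 = 29.929584
|P − Q| = √((-26.378179 − -49.498)² + (29.929584 − 27.090)²) = 23.293548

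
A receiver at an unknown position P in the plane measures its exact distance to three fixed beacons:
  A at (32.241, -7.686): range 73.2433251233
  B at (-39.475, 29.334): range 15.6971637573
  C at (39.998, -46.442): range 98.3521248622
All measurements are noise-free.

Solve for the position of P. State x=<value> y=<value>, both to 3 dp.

x=-37.803 y=13.726

eq1: (x − 32.241)² + (y + 7.686)² = 73.2433251233²
eq2: (x + 39.475)² + (y − 29.334)² = 15.6971637573²
eq3: (x − 39.998)² + (y + 46.442)² = 98.3521248622²
eq2−eq1, eq2−eq3 (x²,y² cancel):
  143.432·x − 74.040·y = -6438.386229
  158.946·x − 151.552·y = -8088.799328
det = 143.432·-151.552 − -74.040·158.946 = -9969.044624
x = (-6438.386229·-151.552 − -74.040·-8088.799328) / -9969.044624 = -37.802580
y = (143.432·-8088.799328 − -6438.386229·158.946) / -9969.044624 = 13.726183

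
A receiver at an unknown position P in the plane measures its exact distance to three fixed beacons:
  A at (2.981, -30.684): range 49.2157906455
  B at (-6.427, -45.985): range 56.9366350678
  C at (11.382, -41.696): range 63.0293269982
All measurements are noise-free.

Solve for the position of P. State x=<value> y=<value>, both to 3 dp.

eq1: (x − 2.981)² + (y + 30.684)² = 49.2157906455²
eq2: (x + 6.427)² + (y + 45.985)² = 56.9366350678²
eq3: (x − 11.382)² + (y + 41.696)² = 63.0293269982²
eq2−eq1, eq2−eq3 (x²,y² cancel):
  18.816·x + 30.602·y = -385.945973
  35.618·x + 8.578·y = -1018.735863
det = 18.816·8.578 − 30.602·35.618 = -928.578388
x = (-385.945973·8.578 − 30.602·-1018.735863) / -928.578388 = -30.007925
y = (18.816·-1018.735863 − -385.945973·35.618) / -928.578388 = 5.838937

x=-30.008 y=5.839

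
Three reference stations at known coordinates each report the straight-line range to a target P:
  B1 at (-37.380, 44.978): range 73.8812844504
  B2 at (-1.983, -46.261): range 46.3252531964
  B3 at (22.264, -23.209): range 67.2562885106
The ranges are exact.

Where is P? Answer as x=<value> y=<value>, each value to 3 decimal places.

x=-44.781 y=-28.532

eq1: (x + 37.380)² + (y − 44.978)² = 73.8812844504²
eq2: (x + 1.983)² + (y + 46.261)² = 46.3252531964²
eq3: (x − 22.264)² + (y + 23.209)² = 67.2562885106²
eq2−eq1, eq2−eq3 (x²,y² cancel):
  -70.794·x + 182.478·y = -2036.142634
  48.494·x + 46.104·y = -3487.048294
det = -70.794·46.104 − 182.478·48.494 = -12112.974708
x = (-2036.142634·46.104 − 182.478·-3487.048294) / -12112.974708 = -44.781343
y = (-70.794·-3487.048294 − -2036.142634·48.494) / -12112.974708 = -28.531621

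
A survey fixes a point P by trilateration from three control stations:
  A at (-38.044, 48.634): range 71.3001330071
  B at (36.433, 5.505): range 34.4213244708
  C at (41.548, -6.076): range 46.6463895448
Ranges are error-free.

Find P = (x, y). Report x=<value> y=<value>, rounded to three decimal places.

eq1: (x + 38.044)² + (y − 48.634)² = 71.3001330071²
eq2: (x − 36.433)² + (y − 5.505)² = 34.4213244708²
eq3: (x − 41.548)² + (y + 6.076)² = 46.6463895448²
eq2−eq1, eq2−eq3 (x²,y² cancel):
  -148.954·x + 86.258·y = -1443.938011
  10.230·x − 23.162·y = -585.572513
det = -148.954·-23.162 − 86.258·10.230 = 2567.653208
x = (-1443.938011·-23.162 − 86.258·-585.572513) / 2567.653208 = 32.697097
y = (-148.954·-585.572513 − -1443.938011·10.230) / 2567.653208 = 39.722987

x=32.697 y=39.723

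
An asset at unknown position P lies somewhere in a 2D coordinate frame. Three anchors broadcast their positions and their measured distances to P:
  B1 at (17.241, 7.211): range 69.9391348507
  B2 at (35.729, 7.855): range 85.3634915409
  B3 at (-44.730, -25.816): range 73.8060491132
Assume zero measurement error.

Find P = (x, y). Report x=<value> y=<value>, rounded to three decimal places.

x=-39.702 y=47.819

eq1: (x − 17.241)² + (y − 7.211)² = 69.9391348507²
eq2: (x − 35.729)² + (y − 7.855)² = 85.3634915409²
eq3: (x + 44.730)² + (y + 25.816)² = 73.8060491132²
eq1−eq2, eq1−eq3 (x²,y² cancel):
  36.976·x + 1.288·y = -1406.431240
  -123.942·x − 66.054·y = 1762.137852
det = 36.976·-66.054 − 1.288·-123.942 = -2282.775408
x = (-1406.431240·-66.054 − 1.288·1762.137852) / -2282.775408 = -39.702012
y = (36.976·1762.137852 − -1406.431240·-123.942) / -2282.775408 = 47.818586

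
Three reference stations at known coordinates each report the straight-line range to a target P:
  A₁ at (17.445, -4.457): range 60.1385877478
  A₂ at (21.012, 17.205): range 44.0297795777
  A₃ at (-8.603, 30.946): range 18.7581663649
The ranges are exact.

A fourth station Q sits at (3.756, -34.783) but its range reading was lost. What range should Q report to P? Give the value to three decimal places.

eq1: (x − 17.445)² + (y + 4.457)² = 60.1385877478²
eq2: (x − 21.012)² + (y − 17.205)² = 44.0297795777²
eq3: (x + 8.603)² + (y − 30.946)² = 18.7581663649²
eq1−eq3, eq1−eq2 (x²,y² cancel):
  -52.096·x + 70.806·y = 3972.254582
  7.134·x + 43.324·y = 2091.351542
det = -52.096·43.324 − 70.806·7.134 = -2762.137108
x = (3972.254582·43.324 − 70.806·2091.351542) / -2762.137108 = -8.693891
y = (-52.096·2091.351542 − 3972.254582·7.134) / -2762.137108 = 49.703946
|P − Q| = √((-8.693891 − 3.756)² + (49.703946 − -34.783)²) = 85.399320

85.399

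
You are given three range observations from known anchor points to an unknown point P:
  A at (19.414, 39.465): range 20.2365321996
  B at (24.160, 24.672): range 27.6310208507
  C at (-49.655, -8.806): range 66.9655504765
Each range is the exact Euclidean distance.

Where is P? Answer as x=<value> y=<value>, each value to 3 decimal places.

eq1: (x − 19.414)² + (y − 39.465)² = 20.2365321996²
eq2: (x − 24.160)² + (y − 24.672)² = 27.6310208507²
eq3: (x + 49.655)² + (y + 8.806)² = 66.9655504765²
eq2−eq1, eq2−eq3 (x²,y² cancel):
  -9.492·x + 29.586·y = 1095.932515
  -147.630·x − 66.956·y = -2370.160160
det = -9.492·-66.956 − 29.586·-147.630 = 5003.327532
x = (1095.932515·-66.956 − 29.586·-2370.160160) / 5003.327532 = -0.650707
y = (-9.492·-2370.160160 − 1095.932515·-147.630) / 5003.327532 = 36.833503

x=-0.651 y=36.834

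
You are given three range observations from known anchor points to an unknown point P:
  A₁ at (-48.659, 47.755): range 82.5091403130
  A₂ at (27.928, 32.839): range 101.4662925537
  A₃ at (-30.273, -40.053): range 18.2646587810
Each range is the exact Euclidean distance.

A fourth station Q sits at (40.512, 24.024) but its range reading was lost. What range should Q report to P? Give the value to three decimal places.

eq1: (x + 48.659)² + (y − 47.755)² = 82.5091403130²
eq2: (x − 27.928)² + (y − 32.839)² = 101.4662925537²
eq3: (x + 30.273)² + (y + 40.053)² = 18.2646587810²
eq2−eq3, eq2−eq1 (x²,y² cancel):
  -116.402·x − 145.784·y = 10624.134997
  -153.174·x + 29.832·y = 6277.515490
det = -116.402·29.832 − -145.784·-153.174 = -25802.822880
x = (10624.134997·29.832 − -145.784·6277.515490) / -25802.822880 = -47.750609
y = (-116.402·6277.515490 − 10624.134997·-153.174) / -25802.822880 = -34.749140
|P − Q| = √((-47.750609 − 40.512)² + (-34.749140 − 24.024)²) = 106.040417

106.040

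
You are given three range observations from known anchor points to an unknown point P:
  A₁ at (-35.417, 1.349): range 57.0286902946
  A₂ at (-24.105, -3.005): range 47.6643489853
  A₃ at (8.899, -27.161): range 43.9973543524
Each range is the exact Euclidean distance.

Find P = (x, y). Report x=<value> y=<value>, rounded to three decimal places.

x=19.840 y=15.454

eq1: (x + 35.417)² + (y − 1.349)² = 57.0286902946²
eq2: (x + 24.105)² + (y + 3.005)² = 47.6643489853²
eq3: (x − 8.899)² + (y + 27.161)² = 43.9973543524²
eq2−eq3, eq2−eq1 (x²,y² cancel):
  66.008·x − 48.312·y = 562.954046
  -22.624·x + 8.708·y = -314.278713
det = 66.008·8.708 − -48.312·-22.624 = -518.213024
x = (562.954046·8.708 − -48.312·-314.278713) / -518.213024 = 19.839774
y = (66.008·-314.278713 − 562.954046·-22.624) / -518.213024 = 15.454334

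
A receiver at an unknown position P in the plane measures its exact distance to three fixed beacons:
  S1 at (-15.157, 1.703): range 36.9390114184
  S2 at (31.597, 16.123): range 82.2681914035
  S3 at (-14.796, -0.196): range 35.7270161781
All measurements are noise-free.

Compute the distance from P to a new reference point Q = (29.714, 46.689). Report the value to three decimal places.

eq1: (x + 15.157)² + (y − 1.703)² = 36.9390114184²
eq2: (x − 31.597)² + (y − 16.123)² = 82.2681914035²
eq3: (x + 14.796)² + (y + 0.196)² = 35.7270161781²
eq3−eq2, eq3−eq1 (x²,y² cancel):
  92.786·x + 32.638·y = -4452.274126
  -0.722·x + 3.798·y = -74.396054
det = 92.786·3.798 − 32.638·-0.722 = 375.965864
x = (-4452.274126·3.798 − 32.638·-74.396054) / 375.965864 = -38.518387
y = (92.786·-74.396054 − -4452.274126·-0.722) / 375.965864 = -26.910566
|P − Q| = √((-38.518387 − 29.714)² + (-26.910566 − 46.689)²) = 100.362118

100.362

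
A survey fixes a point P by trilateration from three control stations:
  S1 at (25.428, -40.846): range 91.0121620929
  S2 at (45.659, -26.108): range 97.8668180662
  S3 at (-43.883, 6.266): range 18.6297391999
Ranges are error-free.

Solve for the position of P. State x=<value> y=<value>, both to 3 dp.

x=-38.370 y=24.061

eq1: (x − 25.428)² + (y + 40.846)² = 91.0121620929²
eq2: (x − 45.659)² + (y + 26.108)² = 97.8668180662²
eq3: (x + 43.883)² + (y − 6.266)² = 18.6297391999²
eq1−eq3, eq1−eq2 (x²,y² cancel):
  -138.622·x + 94.224·y = 7586.148011
  40.462·x + 29.476·y = -843.307385
det = -138.622·29.476 − 94.224·40.462 = -7898.513560
x = (7586.148011·29.476 − 94.224·-843.307385) / -7898.513560 = -38.370396
y = (-138.622·-843.307385 − 7586.148011·40.462) / -7898.513560 = 24.061460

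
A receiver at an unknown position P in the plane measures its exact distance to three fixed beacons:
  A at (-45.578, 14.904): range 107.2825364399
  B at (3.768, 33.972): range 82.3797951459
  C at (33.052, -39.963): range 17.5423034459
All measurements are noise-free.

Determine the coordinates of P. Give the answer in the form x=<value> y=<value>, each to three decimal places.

x=49.695 y=-34.418

eq1: (x + 45.578)² + (y − 14.904)² = 107.2825364399²
eq2: (x − 3.768)² + (y − 33.972)² = 82.3797951459²
eq3: (x − 33.052)² + (y + 39.963)² = 17.5423034459²
eq3−eq1, eq3−eq2 (x²,y² cancel):
  -157.260·x + 109.734·y = -11591.802988
  -58.568·x + 147.870·y = -7999.879703
det = -157.260·147.870 − 109.734·-58.568 = -16827.135288
x = (-11591.802988·147.870 − 109.734·-7999.879703) / -16827.135288 = 49.694799
y = (-157.260·-7999.879703 − -11591.802988·-58.568) / -16827.135288 = -34.417764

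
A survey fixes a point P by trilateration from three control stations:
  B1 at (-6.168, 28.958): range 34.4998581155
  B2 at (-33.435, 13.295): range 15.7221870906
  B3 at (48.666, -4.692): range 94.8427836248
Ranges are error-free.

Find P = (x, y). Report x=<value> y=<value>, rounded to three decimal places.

eq1: (x + 6.168)² + (y − 28.958)² = 34.4998581155²
eq2: (x + 33.435)² + (y − 13.295)² = 15.7221870906²
eq3: (x − 48.666)² + (y + 4.692)² = 94.8427836248²
eq1−eq3, eq1−eq2 (x²,y² cancel):
  109.668·x − 67.300·y = -6291.128964
  -54.534·x − 31.326·y = 1361.099305
det = 109.668·-31.326 − -67.300·-54.534 = -7105.597968
x = (-6291.128964·-31.326 − -67.300·1361.099305) / -7105.597968 = -40.626826
y = (109.668·1361.099305 − -6291.128964·-54.534) / -7105.597968 = 27.275873

x=-40.627 y=27.276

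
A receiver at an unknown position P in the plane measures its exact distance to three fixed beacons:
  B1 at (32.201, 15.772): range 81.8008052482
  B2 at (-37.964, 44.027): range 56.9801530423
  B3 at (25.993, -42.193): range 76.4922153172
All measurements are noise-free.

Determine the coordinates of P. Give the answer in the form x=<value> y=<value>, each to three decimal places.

x=-44.532 y=-12.573

eq1: (x − 32.201)² + (y − 15.772)² = 81.8008052482²
eq2: (x + 37.964)² + (y − 44.027)² = 56.9801530423²
eq3: (x − 25.993)² + (y + 42.193)² = 76.4922153172²
eq1−eq3, eq1−eq2 (x²,y² cancel):
  -12.416·x − 115.930·y = 2010.537648
  -140.330·x + 56.510·y = 5538.615539
det = -12.416·56.510 − -115.930·-140.330 = -16970.085060
x = (2010.537648·56.510 − -115.930·5538.615539) / -16970.085060 = -44.531726
y = (-12.416·5538.615539 − 2010.537648·-140.330) / -16970.085060 = -12.573378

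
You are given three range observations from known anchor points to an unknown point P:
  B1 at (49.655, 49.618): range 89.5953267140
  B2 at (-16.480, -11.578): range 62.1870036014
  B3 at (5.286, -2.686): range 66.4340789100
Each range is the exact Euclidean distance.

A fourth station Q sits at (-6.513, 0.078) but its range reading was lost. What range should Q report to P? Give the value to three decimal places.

eq1: (x − 49.655)² + (y − 49.618)² = 89.5953267140²
eq2: (x + 16.480)² + (y + 11.578)² = 62.1870036014²
eq3: (x − 5.286)² + (y + 2.686)² = 66.4340789100²
eq2−eq3, eq2−eq1 (x²,y² cancel):
  43.532·x + 17.784·y = -916.747516
  132.270·x + 122.392·y = 361.825313
det = 43.532·122.392 − 17.784·132.270 = 2975.678864
x = (-916.747516·122.392 − 17.784·361.825313) / 2975.678864 = -39.868974
y = (43.532·361.825313 − -916.747516·132.270) / 2975.678864 = 46.042997
|P − Q| = √((-39.868974 − -6.513)² + (46.042997 − 0.078)²) = 56.792622

56.793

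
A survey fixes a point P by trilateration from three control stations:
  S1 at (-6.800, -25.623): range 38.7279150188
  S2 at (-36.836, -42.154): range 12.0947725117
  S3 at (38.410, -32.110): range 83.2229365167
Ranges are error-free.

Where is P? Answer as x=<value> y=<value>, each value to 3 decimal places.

eq1: (x + 6.800)² + (y + 25.623)² = 38.7279150188²
eq2: (x + 36.836)² + (y + 42.154)² = 12.0947725117²
eq3: (x − 38.410)² + (y + 32.110)² = 83.2229365167²
eq3−eq1, eq3−eq2 (x²,y² cancel):
  -90.420·x + 12.974·y = 3622.603690
  -150.492·x − 20.088·y = 7407.244052
det = -90.420·-20.088 − 12.974·-150.492 = 3768.840168
x = (3622.603690·-20.088 − 12.974·7407.244052) / 3768.840168 = -44.807538
y = (-90.420·7407.244052 − 3622.603690·-150.492) / 3768.840168 = -33.057951

x=-44.808 y=-33.058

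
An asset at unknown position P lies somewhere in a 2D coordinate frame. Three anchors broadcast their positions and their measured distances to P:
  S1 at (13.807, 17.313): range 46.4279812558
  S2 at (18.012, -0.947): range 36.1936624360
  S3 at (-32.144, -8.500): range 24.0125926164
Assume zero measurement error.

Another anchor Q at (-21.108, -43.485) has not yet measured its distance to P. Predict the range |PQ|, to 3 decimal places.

23.969

eq1: (x − 13.807)² + (y − 17.313)² = 46.4279812558²
eq2: (x − 18.012)² + (y + 0.947)² = 36.1936624360²
eq3: (x + 32.144)² + (y + 8.500)² = 24.0125926164²
eq2−eq3, eq2−eq1 (x²,y² cancel):
  -100.312·x − 15.106·y = 1513.534379
  -8.410·x + 36.520·y = -680.531978
det = -100.312·36.520 − -15.106·-8.410 = -3790.435700
x = (1513.534379·36.520 − -15.106·-680.531978) / -3790.435700 = -11.870445
y = (-100.312·-680.531978 − 1513.534379·-8.410) / -3790.435700 = -21.368084
|P − Q| = √((-11.870445 − -21.108)² + (-21.368084 − -43.485)²) = 23.968529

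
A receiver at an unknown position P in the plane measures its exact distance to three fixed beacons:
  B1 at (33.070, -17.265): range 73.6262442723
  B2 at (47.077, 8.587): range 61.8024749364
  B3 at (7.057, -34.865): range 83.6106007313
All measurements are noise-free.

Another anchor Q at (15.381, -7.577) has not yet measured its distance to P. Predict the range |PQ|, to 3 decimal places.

eq1: (x − 33.070)² + (y + 17.265)² = 73.6262442723²
eq2: (x − 47.077)² + (y − 8.587)² = 61.8024749364²
eq3: (x − 7.057)² + (y + 34.865)² = 83.6106007313²
eq2−eq1, eq2−eq3 (x²,y² cancel):
  -28.014·x − 51.704·y = -2499.553310
  -80.040·x − 86.904·y = -4195.797670
det = -28.014·-86.904 − -51.704·-80.040 = -1703.859504
x = (-2499.553310·-86.904 − -51.704·-4195.797670) / -1703.859504 = -0.165306
y = (-28.014·-4195.797670 − -2499.553310·-80.040) / -1703.859504 = 48.433084
|P − Q| = √((-0.165306 − 15.381)² + (48.433084 − -7.577)²) = 58.127594

58.128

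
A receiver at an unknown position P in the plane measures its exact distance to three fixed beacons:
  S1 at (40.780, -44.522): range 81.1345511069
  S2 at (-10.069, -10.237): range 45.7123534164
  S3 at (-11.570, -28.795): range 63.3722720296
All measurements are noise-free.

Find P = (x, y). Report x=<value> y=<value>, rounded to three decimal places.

x=10.319 y=30.677

eq1: (x − 40.780)² + (y + 44.522)² = 81.1345511069²
eq2: (x + 10.069)² + (y + 10.237)² = 45.7123534164²
eq3: (x + 11.570)² + (y + 28.795)² = 63.3722720296²
eq3−eq1, eq3−eq2 (x²,y² cancel):
  104.700·x − 31.454·y = 115.429438
  3.002·x + 37.116·y = 1169.589612
det = 104.700·37.116 − -31.454·3.002 = 3980.470108
x = (115.429438·37.116 − -31.454·1169.589612) / 3980.470108 = 10.318518
y = (104.700·1169.589612 − 115.429438·3.002) / 3980.470108 = 30.677159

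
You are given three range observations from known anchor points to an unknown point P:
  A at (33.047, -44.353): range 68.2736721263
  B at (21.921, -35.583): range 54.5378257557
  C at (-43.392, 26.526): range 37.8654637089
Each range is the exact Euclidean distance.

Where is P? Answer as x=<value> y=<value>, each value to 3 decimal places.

x=-10.030 y=8.615

eq1: (x − 33.047)² + (y + 44.353)² = 68.2736721263²
eq2: (x − 21.921)² + (y + 35.583)² = 54.5378257557²
eq3: (x + 43.392)² + (y − 26.526)² = 37.8654637089²
eq3−eq1, eq3−eq2 (x²,y² cancel):
  152.878·x − 141.758·y = -2754.702486
  130.626·x − 124.218·y = -2380.395306
det = 152.878·-124.218 − -141.758·130.626 = -472.918896
x = (-2754.702486·-124.218 − -141.758·-2380.395306) / -472.918896 = -10.030379
y = (152.878·-2380.395306 − -2754.702486·130.626) / -472.918896 = 8.615234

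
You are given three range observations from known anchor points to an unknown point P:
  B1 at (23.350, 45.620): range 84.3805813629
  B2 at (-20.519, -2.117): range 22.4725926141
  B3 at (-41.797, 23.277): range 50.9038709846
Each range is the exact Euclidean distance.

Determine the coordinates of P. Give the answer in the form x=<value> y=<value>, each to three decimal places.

x=-23.818 y=-24.346

eq1: (x − 23.350)² + (y − 45.620)² = 84.3805813629²
eq2: (x + 20.519)² + (y + 2.117)² = 22.4725926141²
eq3: (x + 41.797)² + (y − 23.277)² = 50.9038709846²
eq2−eq1, eq2−eq3 (x²,y² cancel):
  87.738·x + 95.474·y = -4414.169242
  -42.556·x + 50.788·y = -222.889774
det = 87.738·50.788 − 95.474·-42.556 = 8519.029088
x = (-4414.169242·50.788 − 95.474·-222.889774) / 8519.029088 = -23.818049
y = (87.738·-222.889774 − -4414.169242·-42.556) / 8519.029088 = -24.346118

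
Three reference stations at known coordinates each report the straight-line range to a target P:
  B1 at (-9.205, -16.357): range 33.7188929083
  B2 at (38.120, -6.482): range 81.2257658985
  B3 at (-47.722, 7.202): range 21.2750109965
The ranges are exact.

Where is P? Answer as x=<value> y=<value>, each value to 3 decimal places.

x=-42.802 y=-13.496

eq1: (x + 9.205)² + (y + 16.357)² = 33.7188929083²
eq2: (x − 38.120)² + (y + 6.482)² = 81.2257658985²
eq3: (x + 47.722)² + (y − 7.202)² = 21.2750109965²
eq1−eq3, eq1−eq2 (x²,y² cancel):
  -77.034·x + 47.118·y = 2661.312260
  94.650·x + 19.750·y = -4317.794057
det = -77.034·19.750 − 47.118·94.650 = -5981.140200
x = (2661.312260·19.750 − 47.118·-4317.794057) / -5981.140200 = -42.802330
y = (-77.034·-4317.794057 − 2661.312260·94.650) / -5981.140200 = -13.496380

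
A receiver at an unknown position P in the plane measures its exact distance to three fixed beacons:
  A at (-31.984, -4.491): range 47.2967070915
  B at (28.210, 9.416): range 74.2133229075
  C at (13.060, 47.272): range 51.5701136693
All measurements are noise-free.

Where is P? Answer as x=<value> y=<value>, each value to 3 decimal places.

x=-38.278 y=42.385

eq1: (x + 31.984)² + (y + 4.491)² = 47.2967070915²
eq2: (x − 28.210)² + (y − 9.416)² = 74.2133229075²
eq3: (x − 13.060)² + (y − 47.272)² = 51.5701136693²
eq1−eq3, eq1−eq2 (x²,y² cancel):
  90.088·x + 103.526·y = 939.562125
  120.388·x + 27.814·y = -3429.318976
det = 90.088·27.814 − 103.526·120.388 = -9957.580456
x = (939.562125·27.814 − 103.526·-3429.318976) / -9957.580456 = -38.278039
y = (90.088·-3429.318976 − 939.562125·120.388) / -9957.580456 = 42.385045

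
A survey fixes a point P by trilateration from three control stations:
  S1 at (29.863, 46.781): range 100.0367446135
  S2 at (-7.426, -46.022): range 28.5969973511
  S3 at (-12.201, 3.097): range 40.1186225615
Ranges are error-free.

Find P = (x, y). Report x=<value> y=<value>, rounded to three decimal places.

x=-32.176 y=-31.696

eq1: (x − 29.863)² + (y − 46.781)² = 100.0367446135²
eq2: (x + 7.426)² + (y + 46.022)² = 28.5969973511²
eq3: (x + 12.201)² + (y − 3.097)² = 40.1186225615²
eq2−eq3, eq2−eq1 (x²,y² cancel):
  -9.550·x + 98.238·y = -2806.429769
  74.578·x + 185.606·y = -8282.471245
det = -9.550·185.606 − 98.238·74.578 = -9098.930864
x = (-2806.429769·185.606 − 98.238·-8282.471245) / -9098.930864 = -32.175561
y = (-9.550·-8282.471245 − -2806.429769·74.578) / -9098.930864 = -31.695539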